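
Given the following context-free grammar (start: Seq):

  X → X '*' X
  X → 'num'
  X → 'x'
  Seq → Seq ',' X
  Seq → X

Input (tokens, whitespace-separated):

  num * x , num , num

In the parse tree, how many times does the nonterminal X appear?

5

[Seq [Seq [Seq [X [X num] * [X x]]] , [X num]] , [X num]]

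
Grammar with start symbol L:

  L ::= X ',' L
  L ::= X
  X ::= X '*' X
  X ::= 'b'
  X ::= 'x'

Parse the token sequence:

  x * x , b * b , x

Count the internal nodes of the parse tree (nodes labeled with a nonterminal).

10

[L [X [X x] * [X x]] , [L [X [X b] * [X b]] , [L [X x]]]]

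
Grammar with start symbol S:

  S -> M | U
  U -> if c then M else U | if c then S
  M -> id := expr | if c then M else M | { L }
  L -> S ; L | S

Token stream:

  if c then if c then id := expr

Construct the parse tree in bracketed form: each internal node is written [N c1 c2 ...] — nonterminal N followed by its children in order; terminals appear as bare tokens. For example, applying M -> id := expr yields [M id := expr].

[S [U if c then [S [U if c then [S [M id := expr]]]]]]

S
U
if c then S
if c then U
if c then if c then S
if c then if c then M
if c then if c then id := expr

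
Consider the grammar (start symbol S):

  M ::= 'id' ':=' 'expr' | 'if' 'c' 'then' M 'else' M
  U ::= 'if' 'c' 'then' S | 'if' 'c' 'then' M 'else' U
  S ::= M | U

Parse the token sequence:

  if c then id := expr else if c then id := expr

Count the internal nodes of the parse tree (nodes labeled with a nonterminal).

6

[S [U if c then [M id := expr] else [U if c then [S [M id := expr]]]]]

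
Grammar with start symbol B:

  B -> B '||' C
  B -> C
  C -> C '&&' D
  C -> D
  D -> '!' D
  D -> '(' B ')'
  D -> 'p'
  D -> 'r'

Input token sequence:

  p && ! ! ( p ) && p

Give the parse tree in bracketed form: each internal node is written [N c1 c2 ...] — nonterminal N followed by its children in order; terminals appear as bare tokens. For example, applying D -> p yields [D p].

B
C
C && D
C && D && D
D && D && D
p && D && D
p && ! D && D
p && ! ! D && D
p && ! ! ( B ) && D
p && ! ! ( C ) && D
p && ! ! ( D ) && D
p && ! ! ( p ) && D
p && ! ! ( p ) && p

[B [C [C [C [D p]] && [D ! [D ! [D ( [B [C [D p]]] )]]]] && [D p]]]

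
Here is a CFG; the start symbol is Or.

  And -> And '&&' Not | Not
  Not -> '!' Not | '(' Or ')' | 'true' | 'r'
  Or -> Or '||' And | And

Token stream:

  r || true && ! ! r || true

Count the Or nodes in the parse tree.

3

[Or [Or [Or [And [Not r]]] || [And [And [Not true]] && [Not ! [Not ! [Not r]]]]] || [And [Not true]]]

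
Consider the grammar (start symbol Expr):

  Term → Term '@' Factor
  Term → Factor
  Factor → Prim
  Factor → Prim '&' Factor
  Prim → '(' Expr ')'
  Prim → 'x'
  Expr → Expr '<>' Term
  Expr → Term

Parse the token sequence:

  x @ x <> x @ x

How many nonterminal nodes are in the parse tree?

14

[Expr [Expr [Term [Term [Factor [Prim x]]] @ [Factor [Prim x]]]] <> [Term [Term [Factor [Prim x]]] @ [Factor [Prim x]]]]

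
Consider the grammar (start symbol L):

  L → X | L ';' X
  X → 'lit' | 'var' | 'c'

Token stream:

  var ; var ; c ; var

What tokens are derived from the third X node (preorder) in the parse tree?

[L [L [L [L [X var]] ; [X var]] ; [X c]] ; [X var]]

c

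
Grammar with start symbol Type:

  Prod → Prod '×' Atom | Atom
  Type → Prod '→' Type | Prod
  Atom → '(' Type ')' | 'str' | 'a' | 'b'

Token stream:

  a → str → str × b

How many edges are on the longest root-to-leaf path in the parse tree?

6

[Type [Prod [Atom a]] → [Type [Prod [Atom str]] → [Type [Prod [Prod [Atom str]] × [Atom b]]]]]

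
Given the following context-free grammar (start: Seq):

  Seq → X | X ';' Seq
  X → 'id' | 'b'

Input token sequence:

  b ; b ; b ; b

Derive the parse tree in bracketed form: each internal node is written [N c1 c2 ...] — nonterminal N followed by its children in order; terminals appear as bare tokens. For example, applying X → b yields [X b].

Seq
X ; Seq
b ; Seq
b ; X ; Seq
b ; b ; Seq
b ; b ; X ; Seq
b ; b ; b ; Seq
b ; b ; b ; X
b ; b ; b ; b

[Seq [X b] ; [Seq [X b] ; [Seq [X b] ; [Seq [X b]]]]]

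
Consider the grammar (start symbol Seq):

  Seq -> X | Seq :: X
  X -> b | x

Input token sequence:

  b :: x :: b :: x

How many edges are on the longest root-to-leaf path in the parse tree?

5

[Seq [Seq [Seq [Seq [X b]] :: [X x]] :: [X b]] :: [X x]]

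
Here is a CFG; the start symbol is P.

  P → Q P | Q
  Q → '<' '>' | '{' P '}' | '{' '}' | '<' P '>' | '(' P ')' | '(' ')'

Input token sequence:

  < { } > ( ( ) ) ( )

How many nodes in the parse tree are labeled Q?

[P [Q < [P [Q { }]] >] [P [Q ( [P [Q ( )]] )] [P [Q ( )]]]]

5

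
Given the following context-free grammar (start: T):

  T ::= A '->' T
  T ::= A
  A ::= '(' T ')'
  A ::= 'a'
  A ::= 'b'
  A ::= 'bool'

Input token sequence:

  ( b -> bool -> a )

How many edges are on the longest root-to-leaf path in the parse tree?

6

[T [A ( [T [A b] -> [T [A bool] -> [T [A a]]]] )]]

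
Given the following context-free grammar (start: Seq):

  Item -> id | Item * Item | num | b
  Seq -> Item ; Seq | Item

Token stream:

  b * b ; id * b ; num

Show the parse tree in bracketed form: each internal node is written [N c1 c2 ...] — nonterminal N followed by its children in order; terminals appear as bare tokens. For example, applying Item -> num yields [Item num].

[Seq [Item [Item b] * [Item b]] ; [Seq [Item [Item id] * [Item b]] ; [Seq [Item num]]]]

Seq
Item ; Seq
Item * Item ; Seq
b * Item ; Seq
b * b ; Seq
b * b ; Item ; Seq
b * b ; Item * Item ; Seq
b * b ; id * Item ; Seq
b * b ; id * b ; Seq
b * b ; id * b ; Item
b * b ; id * b ; num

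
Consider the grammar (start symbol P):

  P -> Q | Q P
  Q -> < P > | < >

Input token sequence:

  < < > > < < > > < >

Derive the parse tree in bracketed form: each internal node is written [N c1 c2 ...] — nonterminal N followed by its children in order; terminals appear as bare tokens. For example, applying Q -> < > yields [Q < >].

P
Q P
< P > P
< Q > P
< < > > P
< < > > Q P
< < > > < P > P
< < > > < Q > P
< < > > < < > > P
< < > > < < > > Q
< < > > < < > > < >

[P [Q < [P [Q < >]] >] [P [Q < [P [Q < >]] >] [P [Q < >]]]]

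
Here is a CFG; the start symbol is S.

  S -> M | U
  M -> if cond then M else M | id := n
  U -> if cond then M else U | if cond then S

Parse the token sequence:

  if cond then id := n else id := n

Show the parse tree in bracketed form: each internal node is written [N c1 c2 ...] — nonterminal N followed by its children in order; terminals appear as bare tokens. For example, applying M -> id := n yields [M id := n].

S
M
if cond then M else M
if cond then id := n else M
if cond then id := n else id := n

[S [M if cond then [M id := n] else [M id := n]]]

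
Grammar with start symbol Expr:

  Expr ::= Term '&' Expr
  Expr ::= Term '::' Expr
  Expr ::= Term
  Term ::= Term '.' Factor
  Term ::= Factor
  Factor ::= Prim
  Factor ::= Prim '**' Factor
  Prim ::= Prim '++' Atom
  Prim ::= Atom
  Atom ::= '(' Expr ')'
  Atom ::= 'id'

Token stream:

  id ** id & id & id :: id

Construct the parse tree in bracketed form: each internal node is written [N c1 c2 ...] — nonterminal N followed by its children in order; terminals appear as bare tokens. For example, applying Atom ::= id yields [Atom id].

Expr
Term & Expr
Factor & Expr
Prim ** Factor & Expr
Atom ** Factor & Expr
id ** Factor & Expr
id ** Prim & Expr
id ** Atom & Expr
id ** id & Expr
id ** id & Term & Expr
id ** id & Factor & Expr
id ** id & Prim & Expr
id ** id & Atom & Expr
id ** id & id & Expr
id ** id & id & Term :: Expr
id ** id & id & Factor :: Expr
id ** id & id & Prim :: Expr
id ** id & id & Atom :: Expr
id ** id & id & id :: Expr
id ** id & id & id :: Term
id ** id & id & id :: Factor
id ** id & id & id :: Prim
id ** id & id & id :: Atom
id ** id & id & id :: id

[Expr [Term [Factor [Prim [Atom id]] ** [Factor [Prim [Atom id]]]]] & [Expr [Term [Factor [Prim [Atom id]]]] & [Expr [Term [Factor [Prim [Atom id]]]] :: [Expr [Term [Factor [Prim [Atom id]]]]]]]]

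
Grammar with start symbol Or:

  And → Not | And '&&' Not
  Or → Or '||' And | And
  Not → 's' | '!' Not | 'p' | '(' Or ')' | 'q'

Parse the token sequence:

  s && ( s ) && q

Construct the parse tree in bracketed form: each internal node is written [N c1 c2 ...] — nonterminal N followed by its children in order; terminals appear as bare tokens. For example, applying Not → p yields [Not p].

[Or [And [And [And [Not s]] && [Not ( [Or [And [Not s]]] )]] && [Not q]]]

Or
And
And && Not
And && Not && Not
Not && Not && Not
s && Not && Not
s && ( Or ) && Not
s && ( And ) && Not
s && ( Not ) && Not
s && ( s ) && Not
s && ( s ) && q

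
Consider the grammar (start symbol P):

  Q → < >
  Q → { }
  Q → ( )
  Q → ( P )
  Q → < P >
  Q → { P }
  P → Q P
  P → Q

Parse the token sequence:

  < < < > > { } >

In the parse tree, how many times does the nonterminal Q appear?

[P [Q < [P [Q < [P [Q < >]] >] [P [Q { }]]] >]]

4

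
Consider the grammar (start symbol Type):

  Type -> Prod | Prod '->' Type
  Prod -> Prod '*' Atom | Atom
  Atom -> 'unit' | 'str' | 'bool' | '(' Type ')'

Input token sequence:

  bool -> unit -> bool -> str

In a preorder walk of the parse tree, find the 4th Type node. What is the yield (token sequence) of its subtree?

[Type [Prod [Atom bool]] -> [Type [Prod [Atom unit]] -> [Type [Prod [Atom bool]] -> [Type [Prod [Atom str]]]]]]

str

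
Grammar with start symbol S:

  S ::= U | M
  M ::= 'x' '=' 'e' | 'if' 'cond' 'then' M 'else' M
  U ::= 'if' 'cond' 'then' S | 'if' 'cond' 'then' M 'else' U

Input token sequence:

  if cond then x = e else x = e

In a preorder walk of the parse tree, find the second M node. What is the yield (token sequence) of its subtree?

[S [M if cond then [M x = e] else [M x = e]]]

x = e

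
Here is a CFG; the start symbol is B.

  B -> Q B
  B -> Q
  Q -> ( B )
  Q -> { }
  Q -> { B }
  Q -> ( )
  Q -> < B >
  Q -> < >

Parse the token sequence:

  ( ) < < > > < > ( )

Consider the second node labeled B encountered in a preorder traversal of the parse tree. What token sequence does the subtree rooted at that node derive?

[B [Q ( )] [B [Q < [B [Q < >]] >] [B [Q < >] [B [Q ( )]]]]]

< < > > < > ( )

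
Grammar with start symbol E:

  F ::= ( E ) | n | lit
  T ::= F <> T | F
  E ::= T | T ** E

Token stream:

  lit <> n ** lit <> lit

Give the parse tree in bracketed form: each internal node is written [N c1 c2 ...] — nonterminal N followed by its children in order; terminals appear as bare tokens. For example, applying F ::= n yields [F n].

[E [T [F lit] <> [T [F n]]] ** [E [T [F lit] <> [T [F lit]]]]]

E
T ** E
F <> T ** E
lit <> T ** E
lit <> F ** E
lit <> n ** E
lit <> n ** T
lit <> n ** F <> T
lit <> n ** lit <> T
lit <> n ** lit <> F
lit <> n ** lit <> lit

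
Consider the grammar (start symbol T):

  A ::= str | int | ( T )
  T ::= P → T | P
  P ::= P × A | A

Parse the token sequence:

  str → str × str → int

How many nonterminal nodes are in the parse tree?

[T [P [A str]] → [T [P [P [A str]] × [A str]] → [T [P [A int]]]]]

11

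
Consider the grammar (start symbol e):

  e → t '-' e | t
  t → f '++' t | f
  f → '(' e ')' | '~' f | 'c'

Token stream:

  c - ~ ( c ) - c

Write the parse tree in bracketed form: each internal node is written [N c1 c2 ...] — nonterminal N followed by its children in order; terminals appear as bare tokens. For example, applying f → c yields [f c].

[e [t [f c]] - [e [t [f ~ [f ( [e [t [f c]]] )]]] - [e [t [f c]]]]]

e
t - e
f - e
c - e
c - t - e
c - f - e
c - ~ f - e
c - ~ ( e ) - e
c - ~ ( t ) - e
c - ~ ( f ) - e
c - ~ ( c ) - e
c - ~ ( c ) - t
c - ~ ( c ) - f
c - ~ ( c ) - c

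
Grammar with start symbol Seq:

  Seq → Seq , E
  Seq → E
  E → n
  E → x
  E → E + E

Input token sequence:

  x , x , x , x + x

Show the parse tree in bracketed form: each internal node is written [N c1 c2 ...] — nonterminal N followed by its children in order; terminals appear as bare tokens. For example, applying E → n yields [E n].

Seq
Seq , E
Seq , E , E
Seq , E , E , E
E , E , E , E
x , E , E , E
x , x , E , E
x , x , x , E
x , x , x , E + E
x , x , x , x + E
x , x , x , x + x

[Seq [Seq [Seq [Seq [E x]] , [E x]] , [E x]] , [E [E x] + [E x]]]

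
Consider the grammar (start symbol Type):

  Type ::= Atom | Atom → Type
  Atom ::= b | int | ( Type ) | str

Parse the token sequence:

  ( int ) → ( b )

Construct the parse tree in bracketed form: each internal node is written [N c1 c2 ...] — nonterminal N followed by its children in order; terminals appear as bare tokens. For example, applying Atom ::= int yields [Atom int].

Type
Atom → Type
( Type ) → Type
( Atom ) → Type
( int ) → Type
( int ) → Atom
( int ) → ( Type )
( int ) → ( Atom )
( int ) → ( b )

[Type [Atom ( [Type [Atom int]] )] → [Type [Atom ( [Type [Atom b]] )]]]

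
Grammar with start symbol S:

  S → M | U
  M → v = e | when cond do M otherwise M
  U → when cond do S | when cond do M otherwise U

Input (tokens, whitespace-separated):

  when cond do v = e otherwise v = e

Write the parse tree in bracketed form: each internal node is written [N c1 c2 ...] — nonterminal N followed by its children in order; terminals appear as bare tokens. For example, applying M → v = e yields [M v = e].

[S [M when cond do [M v = e] otherwise [M v = e]]]

S
M
when cond do M otherwise M
when cond do v = e otherwise M
when cond do v = e otherwise v = e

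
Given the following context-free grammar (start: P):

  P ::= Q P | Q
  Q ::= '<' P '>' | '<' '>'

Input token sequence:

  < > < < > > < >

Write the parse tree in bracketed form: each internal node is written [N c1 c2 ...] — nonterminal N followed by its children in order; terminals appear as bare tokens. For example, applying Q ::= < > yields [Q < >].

[P [Q < >] [P [Q < [P [Q < >]] >] [P [Q < >]]]]

P
Q P
< > P
< > Q P
< > < P > P
< > < Q > P
< > < < > > P
< > < < > > Q
< > < < > > < >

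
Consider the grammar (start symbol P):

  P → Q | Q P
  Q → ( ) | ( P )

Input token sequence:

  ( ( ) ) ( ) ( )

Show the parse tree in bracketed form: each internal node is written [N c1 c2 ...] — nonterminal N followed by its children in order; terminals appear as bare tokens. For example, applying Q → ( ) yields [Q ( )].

P
Q P
( P ) P
( Q ) P
( ( ) ) P
( ( ) ) Q P
( ( ) ) ( ) P
( ( ) ) ( ) Q
( ( ) ) ( ) ( )

[P [Q ( [P [Q ( )]] )] [P [Q ( )] [P [Q ( )]]]]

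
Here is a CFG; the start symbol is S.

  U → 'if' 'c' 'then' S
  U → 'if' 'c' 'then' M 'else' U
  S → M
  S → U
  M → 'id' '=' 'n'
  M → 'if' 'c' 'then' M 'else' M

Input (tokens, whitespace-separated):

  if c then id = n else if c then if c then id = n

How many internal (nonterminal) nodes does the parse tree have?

[S [U if c then [M id = n] else [U if c then [S [U if c then [S [M id = n]]]]]]]

8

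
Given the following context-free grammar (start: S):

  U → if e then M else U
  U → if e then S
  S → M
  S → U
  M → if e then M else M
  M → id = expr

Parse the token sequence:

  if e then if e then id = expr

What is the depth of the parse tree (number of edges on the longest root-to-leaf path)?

6

[S [U if e then [S [U if e then [S [M id = expr]]]]]]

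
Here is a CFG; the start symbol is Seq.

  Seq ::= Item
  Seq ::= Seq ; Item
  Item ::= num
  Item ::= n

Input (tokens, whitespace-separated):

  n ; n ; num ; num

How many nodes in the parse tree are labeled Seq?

[Seq [Seq [Seq [Seq [Item n]] ; [Item n]] ; [Item num]] ; [Item num]]

4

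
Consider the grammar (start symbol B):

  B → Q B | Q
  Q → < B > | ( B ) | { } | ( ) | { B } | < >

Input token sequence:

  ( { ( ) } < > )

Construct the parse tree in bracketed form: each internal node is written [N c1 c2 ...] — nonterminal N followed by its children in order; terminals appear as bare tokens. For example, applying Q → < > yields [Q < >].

[B [Q ( [B [Q { [B [Q ( )]] }] [B [Q < >]]] )]]

B
Q
( B )
( Q B )
( { B } B )
( { Q } B )
( { ( ) } B )
( { ( ) } Q )
( { ( ) } < > )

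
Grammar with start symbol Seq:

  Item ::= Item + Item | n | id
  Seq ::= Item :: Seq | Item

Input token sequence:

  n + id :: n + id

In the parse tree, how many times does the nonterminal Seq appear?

[Seq [Item [Item n] + [Item id]] :: [Seq [Item [Item n] + [Item id]]]]

2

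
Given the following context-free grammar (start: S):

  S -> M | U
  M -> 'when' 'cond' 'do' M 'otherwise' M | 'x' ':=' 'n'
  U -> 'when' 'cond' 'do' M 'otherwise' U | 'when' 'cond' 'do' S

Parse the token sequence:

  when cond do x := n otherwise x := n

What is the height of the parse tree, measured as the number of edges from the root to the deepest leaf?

[S [M when cond do [M x := n] otherwise [M x := n]]]

3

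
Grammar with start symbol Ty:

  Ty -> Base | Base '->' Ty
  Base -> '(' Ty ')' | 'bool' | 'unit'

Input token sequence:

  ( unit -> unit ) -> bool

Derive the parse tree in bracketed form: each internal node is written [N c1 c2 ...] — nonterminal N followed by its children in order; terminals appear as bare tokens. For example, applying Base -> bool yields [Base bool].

[Ty [Base ( [Ty [Base unit] -> [Ty [Base unit]]] )] -> [Ty [Base bool]]]

Ty
Base -> Ty
( Ty ) -> Ty
( Base -> Ty ) -> Ty
( unit -> Ty ) -> Ty
( unit -> Base ) -> Ty
( unit -> unit ) -> Ty
( unit -> unit ) -> Base
( unit -> unit ) -> bool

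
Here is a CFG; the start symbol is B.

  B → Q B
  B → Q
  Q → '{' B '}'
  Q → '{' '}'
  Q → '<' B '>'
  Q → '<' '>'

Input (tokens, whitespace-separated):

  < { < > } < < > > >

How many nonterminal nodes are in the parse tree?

10

[B [Q < [B [Q { [B [Q < >]] }] [B [Q < [B [Q < >]] >]]] >]]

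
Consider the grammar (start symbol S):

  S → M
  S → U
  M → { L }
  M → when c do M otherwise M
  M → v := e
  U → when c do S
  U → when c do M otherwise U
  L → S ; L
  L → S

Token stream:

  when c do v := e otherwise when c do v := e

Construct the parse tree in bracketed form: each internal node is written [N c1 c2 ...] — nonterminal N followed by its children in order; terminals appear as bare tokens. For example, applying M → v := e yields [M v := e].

[S [U when c do [M v := e] otherwise [U when c do [S [M v := e]]]]]

S
U
when c do M otherwise U
when c do v := e otherwise U
when c do v := e otherwise when c do S
when c do v := e otherwise when c do M
when c do v := e otherwise when c do v := e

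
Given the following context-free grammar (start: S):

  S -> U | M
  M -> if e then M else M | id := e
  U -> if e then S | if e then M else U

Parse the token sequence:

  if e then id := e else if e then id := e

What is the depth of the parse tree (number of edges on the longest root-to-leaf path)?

5

[S [U if e then [M id := e] else [U if e then [S [M id := e]]]]]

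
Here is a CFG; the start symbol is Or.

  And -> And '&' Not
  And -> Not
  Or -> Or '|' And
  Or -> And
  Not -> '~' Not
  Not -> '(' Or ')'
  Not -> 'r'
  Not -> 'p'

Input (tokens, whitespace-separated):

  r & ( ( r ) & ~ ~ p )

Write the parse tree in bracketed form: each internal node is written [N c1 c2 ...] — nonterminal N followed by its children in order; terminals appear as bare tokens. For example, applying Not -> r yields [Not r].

[Or [And [And [Not r]] & [Not ( [Or [And [And [Not ( [Or [And [Not r]]] )]] & [Not ~ [Not ~ [Not p]]]]] )]]]

Or
And
And & Not
Not & Not
r & Not
r & ( Or )
r & ( And )
r & ( And & Not )
r & ( Not & Not )
r & ( ( Or ) & Not )
r & ( ( And ) & Not )
r & ( ( Not ) & Not )
r & ( ( r ) & Not )
r & ( ( r ) & ~ Not )
r & ( ( r ) & ~ ~ Not )
r & ( ( r ) & ~ ~ p )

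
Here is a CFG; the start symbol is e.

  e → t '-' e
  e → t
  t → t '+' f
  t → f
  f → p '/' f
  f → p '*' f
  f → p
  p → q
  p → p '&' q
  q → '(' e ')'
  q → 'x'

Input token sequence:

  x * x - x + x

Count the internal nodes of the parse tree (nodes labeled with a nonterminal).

[e [t [f [p [q x]] * [f [p [q x]]]]] - [e [t [t [f [p [q x]]]] + [f [p [q x]]]]]]

17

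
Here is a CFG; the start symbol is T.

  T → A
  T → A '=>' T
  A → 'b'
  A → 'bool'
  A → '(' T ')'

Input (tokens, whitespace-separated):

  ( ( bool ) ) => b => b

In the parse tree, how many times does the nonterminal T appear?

[T [A ( [T [A ( [T [A bool]] )]] )] => [T [A b] => [T [A b]]]]

5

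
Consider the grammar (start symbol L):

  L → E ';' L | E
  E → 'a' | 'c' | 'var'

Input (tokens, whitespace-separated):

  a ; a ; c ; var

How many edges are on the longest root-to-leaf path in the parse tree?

5

[L [E a] ; [L [E a] ; [L [E c] ; [L [E var]]]]]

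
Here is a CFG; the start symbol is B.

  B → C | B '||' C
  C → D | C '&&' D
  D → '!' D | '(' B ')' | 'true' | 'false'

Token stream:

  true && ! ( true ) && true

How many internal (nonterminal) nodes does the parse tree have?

[B [C [C [C [D true]] && [D ! [D ( [B [C [D true]]] )]]] && [D true]]]

11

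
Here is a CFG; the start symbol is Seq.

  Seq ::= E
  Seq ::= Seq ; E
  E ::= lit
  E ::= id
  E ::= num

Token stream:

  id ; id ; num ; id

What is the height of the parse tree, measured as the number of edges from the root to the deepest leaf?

[Seq [Seq [Seq [Seq [E id]] ; [E id]] ; [E num]] ; [E id]]

5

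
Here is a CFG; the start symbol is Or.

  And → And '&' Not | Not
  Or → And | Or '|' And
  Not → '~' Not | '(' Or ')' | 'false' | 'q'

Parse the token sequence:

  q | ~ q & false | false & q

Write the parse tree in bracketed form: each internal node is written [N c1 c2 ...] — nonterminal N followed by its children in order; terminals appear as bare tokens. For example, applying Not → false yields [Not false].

Or
Or | And
Or | And | And
And | And | And
Not | And | And
q | And | And
q | And & Not | And
q | Not & Not | And
q | ~ Not & Not | And
q | ~ q & Not | And
q | ~ q & false | And
q | ~ q & false | And & Not
q | ~ q & false | Not & Not
q | ~ q & false | false & Not
q | ~ q & false | false & q

[Or [Or [Or [And [Not q]]] | [And [And [Not ~ [Not q]]] & [Not false]]] | [And [And [Not false]] & [Not q]]]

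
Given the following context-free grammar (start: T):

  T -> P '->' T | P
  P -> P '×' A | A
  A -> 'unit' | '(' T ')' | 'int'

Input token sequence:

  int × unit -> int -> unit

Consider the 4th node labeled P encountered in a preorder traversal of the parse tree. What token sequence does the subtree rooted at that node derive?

unit

[T [P [P [A int]] × [A unit]] -> [T [P [A int]] -> [T [P [A unit]]]]]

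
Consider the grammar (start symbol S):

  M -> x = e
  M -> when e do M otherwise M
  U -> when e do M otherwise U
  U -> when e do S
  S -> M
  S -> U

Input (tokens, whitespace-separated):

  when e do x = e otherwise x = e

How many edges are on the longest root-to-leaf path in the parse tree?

[S [M when e do [M x = e] otherwise [M x = e]]]

3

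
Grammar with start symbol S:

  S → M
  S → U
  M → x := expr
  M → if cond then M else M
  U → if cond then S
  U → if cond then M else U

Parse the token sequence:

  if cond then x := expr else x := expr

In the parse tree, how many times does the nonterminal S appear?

[S [M if cond then [M x := expr] else [M x := expr]]]

1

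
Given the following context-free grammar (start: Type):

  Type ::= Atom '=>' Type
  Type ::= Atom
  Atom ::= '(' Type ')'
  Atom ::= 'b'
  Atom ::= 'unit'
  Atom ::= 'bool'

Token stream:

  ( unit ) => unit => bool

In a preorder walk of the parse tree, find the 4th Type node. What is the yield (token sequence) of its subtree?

[Type [Atom ( [Type [Atom unit]] )] => [Type [Atom unit] => [Type [Atom bool]]]]

bool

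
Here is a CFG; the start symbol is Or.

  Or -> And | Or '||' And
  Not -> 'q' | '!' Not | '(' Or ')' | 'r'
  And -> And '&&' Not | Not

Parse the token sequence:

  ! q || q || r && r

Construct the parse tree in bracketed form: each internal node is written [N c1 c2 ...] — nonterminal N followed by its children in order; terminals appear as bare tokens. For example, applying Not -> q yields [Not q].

[Or [Or [Or [And [Not ! [Not q]]]] || [And [Not q]]] || [And [And [Not r]] && [Not r]]]

Or
Or || And
Or || And || And
And || And || And
Not || And || And
! Not || And || And
! q || And || And
! q || Not || And
! q || q || And
! q || q || And && Not
! q || q || Not && Not
! q || q || r && Not
! q || q || r && r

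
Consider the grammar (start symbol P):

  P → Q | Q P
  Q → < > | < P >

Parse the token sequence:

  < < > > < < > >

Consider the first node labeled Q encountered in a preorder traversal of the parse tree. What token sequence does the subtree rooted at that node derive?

< < > >

[P [Q < [P [Q < >]] >] [P [Q < [P [Q < >]] >]]]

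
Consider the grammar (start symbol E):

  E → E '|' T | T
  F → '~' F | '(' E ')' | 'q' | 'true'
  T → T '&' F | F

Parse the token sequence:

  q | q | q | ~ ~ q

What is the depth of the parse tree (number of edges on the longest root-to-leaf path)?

[E [E [E [E [T [F q]]] | [T [F q]]] | [T [F q]]] | [T [F ~ [F ~ [F q]]]]]

6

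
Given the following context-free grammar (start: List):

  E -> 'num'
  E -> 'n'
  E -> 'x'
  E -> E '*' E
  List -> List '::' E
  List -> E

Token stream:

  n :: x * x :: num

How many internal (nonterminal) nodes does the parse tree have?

[List [List [List [E n]] :: [E [E x] * [E x]]] :: [E num]]

8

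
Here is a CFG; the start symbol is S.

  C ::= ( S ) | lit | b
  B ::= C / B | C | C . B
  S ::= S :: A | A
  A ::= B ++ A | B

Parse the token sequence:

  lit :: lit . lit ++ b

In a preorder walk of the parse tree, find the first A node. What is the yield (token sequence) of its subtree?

lit

[S [S [A [B [C lit]]]] :: [A [B [C lit] . [B [C lit]]] ++ [A [B [C b]]]]]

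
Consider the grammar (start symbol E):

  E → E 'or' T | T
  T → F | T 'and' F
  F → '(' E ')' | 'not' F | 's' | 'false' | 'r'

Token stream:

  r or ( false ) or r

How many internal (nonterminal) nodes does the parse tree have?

[E [E [E [T [F r]]] or [T [F ( [E [T [F false]]] )]]] or [T [F r]]]

12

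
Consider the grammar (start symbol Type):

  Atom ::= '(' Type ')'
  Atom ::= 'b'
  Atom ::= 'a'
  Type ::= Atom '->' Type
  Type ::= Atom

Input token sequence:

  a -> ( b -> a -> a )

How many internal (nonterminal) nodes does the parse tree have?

[Type [Atom a] -> [Type [Atom ( [Type [Atom b] -> [Type [Atom a] -> [Type [Atom a]]]] )]]]

10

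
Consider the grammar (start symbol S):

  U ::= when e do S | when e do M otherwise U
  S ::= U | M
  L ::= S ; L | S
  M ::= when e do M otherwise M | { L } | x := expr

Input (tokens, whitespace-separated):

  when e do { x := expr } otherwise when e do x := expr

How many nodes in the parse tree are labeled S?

3

[S [U when e do [M { [L [S [M x := expr]]] }] otherwise [U when e do [S [M x := expr]]]]]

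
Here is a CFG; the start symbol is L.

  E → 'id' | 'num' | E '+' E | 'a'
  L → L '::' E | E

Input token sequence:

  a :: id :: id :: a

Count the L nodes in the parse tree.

4

[L [L [L [L [E a]] :: [E id]] :: [E id]] :: [E a]]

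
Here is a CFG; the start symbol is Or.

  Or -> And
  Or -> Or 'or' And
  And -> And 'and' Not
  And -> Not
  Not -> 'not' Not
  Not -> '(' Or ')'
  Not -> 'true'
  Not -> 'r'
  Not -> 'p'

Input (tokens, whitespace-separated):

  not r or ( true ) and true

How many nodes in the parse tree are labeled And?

4

[Or [Or [And [Not not [Not r]]]] or [And [And [Not ( [Or [And [Not true]]] )]] and [Not true]]]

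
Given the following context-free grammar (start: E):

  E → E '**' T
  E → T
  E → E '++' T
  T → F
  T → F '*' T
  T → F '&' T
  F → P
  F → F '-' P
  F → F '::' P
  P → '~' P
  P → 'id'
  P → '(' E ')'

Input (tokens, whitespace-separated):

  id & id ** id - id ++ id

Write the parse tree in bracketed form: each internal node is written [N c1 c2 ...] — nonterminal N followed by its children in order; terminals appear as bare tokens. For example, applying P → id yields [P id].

[E [E [E [T [F [P id]] & [T [F [P id]]]]] ** [T [F [F [P id]] - [P id]]]] ++ [T [F [P id]]]]

E
E ++ T
E ** T ++ T
T ** T ++ T
F & T ** T ++ T
P & T ** T ++ T
id & T ** T ++ T
id & F ** T ++ T
id & P ** T ++ T
id & id ** T ++ T
id & id ** F ++ T
id & id ** F - P ++ T
id & id ** P - P ++ T
id & id ** id - P ++ T
id & id ** id - id ++ T
id & id ** id - id ++ F
id & id ** id - id ++ P
id & id ** id - id ++ id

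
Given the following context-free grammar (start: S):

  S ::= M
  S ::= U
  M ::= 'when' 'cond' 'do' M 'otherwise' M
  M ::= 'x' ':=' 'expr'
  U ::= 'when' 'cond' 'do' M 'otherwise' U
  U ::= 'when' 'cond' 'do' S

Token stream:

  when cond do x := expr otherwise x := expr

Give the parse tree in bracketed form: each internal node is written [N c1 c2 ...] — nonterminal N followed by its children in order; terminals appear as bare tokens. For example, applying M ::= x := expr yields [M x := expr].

S
M
when cond do M otherwise M
when cond do x := expr otherwise M
when cond do x := expr otherwise x := expr

[S [M when cond do [M x := expr] otherwise [M x := expr]]]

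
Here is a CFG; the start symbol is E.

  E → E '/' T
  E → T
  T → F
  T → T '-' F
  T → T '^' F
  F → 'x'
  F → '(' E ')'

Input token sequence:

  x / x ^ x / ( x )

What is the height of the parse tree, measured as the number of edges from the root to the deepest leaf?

6

[E [E [E [T [F x]]] / [T [T [F x]] ^ [F x]]] / [T [F ( [E [T [F x]]] )]]]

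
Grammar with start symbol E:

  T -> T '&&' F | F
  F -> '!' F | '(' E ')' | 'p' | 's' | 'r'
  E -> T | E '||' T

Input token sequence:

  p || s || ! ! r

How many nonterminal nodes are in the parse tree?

11

[E [E [E [T [F p]]] || [T [F s]]] || [T [F ! [F ! [F r]]]]]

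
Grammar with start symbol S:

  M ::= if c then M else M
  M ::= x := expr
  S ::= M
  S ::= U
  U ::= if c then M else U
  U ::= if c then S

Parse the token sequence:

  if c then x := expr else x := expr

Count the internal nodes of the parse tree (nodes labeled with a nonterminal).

[S [M if c then [M x := expr] else [M x := expr]]]

4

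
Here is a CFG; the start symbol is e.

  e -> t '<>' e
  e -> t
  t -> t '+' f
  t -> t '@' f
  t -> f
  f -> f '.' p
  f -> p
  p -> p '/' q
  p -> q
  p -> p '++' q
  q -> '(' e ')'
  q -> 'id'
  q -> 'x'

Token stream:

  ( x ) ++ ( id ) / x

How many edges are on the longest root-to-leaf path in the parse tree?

12

[e [t [f [p [p [p [q ( [e [t [f [p [q x]]]]] )]] ++ [q ( [e [t [f [p [q id]]]]] )]] / [q x]]]]]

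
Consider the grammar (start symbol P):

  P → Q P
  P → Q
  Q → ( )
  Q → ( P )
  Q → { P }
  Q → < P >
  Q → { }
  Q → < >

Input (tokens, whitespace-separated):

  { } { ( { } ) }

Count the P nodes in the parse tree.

[P [Q { }] [P [Q { [P [Q ( [P [Q { }]] )]] }]]]

4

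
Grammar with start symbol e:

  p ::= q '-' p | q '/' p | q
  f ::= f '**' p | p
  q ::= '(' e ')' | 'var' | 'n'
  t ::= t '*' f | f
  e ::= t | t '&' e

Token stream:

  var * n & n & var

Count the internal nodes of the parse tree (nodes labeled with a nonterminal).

[e [t [t [f [p [q var]]]] * [f [p [q n]]]] & [e [t [f [p [q n]]]] & [e [t [f [p [q var]]]]]]]

19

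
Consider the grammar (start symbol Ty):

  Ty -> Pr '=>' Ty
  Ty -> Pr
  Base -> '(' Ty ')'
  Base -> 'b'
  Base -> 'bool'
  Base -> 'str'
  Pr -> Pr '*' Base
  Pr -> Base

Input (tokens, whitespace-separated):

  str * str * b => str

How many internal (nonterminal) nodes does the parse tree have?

10

[Ty [Pr [Pr [Pr [Base str]] * [Base str]] * [Base b]] => [Ty [Pr [Base str]]]]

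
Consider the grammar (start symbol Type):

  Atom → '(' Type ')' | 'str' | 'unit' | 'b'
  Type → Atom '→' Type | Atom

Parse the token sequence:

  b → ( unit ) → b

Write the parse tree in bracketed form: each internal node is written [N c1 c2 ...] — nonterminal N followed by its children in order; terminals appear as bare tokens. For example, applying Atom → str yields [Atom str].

Type
Atom → Type
b → Type
b → Atom → Type
b → ( Type ) → Type
b → ( Atom ) → Type
b → ( unit ) → Type
b → ( unit ) → Atom
b → ( unit ) → b

[Type [Atom b] → [Type [Atom ( [Type [Atom unit]] )] → [Type [Atom b]]]]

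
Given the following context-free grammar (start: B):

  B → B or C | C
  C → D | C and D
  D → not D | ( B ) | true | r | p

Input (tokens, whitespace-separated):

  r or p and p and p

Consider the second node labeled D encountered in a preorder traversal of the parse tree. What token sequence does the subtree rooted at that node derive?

[B [B [C [D r]]] or [C [C [C [D p]] and [D p]] and [D p]]]

p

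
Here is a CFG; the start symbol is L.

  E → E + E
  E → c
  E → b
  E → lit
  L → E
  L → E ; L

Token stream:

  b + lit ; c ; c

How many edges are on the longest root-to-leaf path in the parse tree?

4

[L [E [E b] + [E lit]] ; [L [E c] ; [L [E c]]]]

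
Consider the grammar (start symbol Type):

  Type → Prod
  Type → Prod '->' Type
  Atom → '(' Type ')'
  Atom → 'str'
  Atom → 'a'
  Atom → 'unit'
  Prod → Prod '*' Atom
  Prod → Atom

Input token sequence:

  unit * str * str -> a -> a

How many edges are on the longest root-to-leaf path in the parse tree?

[Type [Prod [Prod [Prod [Atom unit]] * [Atom str]] * [Atom str]] -> [Type [Prod [Atom a]] -> [Type [Prod [Atom a]]]]]

5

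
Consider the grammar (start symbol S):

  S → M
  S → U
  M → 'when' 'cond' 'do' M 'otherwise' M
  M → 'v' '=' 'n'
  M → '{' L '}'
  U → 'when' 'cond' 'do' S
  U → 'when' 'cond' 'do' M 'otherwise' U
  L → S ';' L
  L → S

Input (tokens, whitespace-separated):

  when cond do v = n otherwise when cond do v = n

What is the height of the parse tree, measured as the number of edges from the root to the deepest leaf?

5

[S [U when cond do [M v = n] otherwise [U when cond do [S [M v = n]]]]]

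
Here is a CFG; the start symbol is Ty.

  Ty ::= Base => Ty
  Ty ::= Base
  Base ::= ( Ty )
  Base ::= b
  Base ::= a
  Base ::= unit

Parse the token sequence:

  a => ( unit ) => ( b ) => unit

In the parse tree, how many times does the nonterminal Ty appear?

[Ty [Base a] => [Ty [Base ( [Ty [Base unit]] )] => [Ty [Base ( [Ty [Base b]] )] => [Ty [Base unit]]]]]

6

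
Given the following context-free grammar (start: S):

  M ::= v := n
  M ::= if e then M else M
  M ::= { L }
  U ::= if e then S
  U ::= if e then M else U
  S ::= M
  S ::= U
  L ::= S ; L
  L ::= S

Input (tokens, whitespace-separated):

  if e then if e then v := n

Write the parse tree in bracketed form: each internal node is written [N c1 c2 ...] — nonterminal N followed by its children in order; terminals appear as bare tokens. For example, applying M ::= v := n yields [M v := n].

[S [U if e then [S [U if e then [S [M v := n]]]]]]

S
U
if e then S
if e then U
if e then if e then S
if e then if e then M
if e then if e then v := n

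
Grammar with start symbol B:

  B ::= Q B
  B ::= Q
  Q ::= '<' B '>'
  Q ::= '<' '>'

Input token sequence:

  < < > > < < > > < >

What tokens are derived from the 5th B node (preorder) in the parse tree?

[B [Q < [B [Q < >]] >] [B [Q < [B [Q < >]] >] [B [Q < >]]]]

< >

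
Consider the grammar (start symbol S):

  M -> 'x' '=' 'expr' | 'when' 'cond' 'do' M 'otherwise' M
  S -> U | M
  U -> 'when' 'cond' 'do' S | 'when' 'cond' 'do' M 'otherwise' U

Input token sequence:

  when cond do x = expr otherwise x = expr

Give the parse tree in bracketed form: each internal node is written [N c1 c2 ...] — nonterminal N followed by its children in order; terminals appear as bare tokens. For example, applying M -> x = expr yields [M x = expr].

[S [M when cond do [M x = expr] otherwise [M x = expr]]]

S
M
when cond do M otherwise M
when cond do x = expr otherwise M
when cond do x = expr otherwise x = expr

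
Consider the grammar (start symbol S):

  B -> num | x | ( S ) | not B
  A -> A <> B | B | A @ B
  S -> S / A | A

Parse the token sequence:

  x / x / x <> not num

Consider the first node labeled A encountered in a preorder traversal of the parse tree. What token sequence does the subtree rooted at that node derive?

[S [S [S [A [B x]]] / [A [B x]]] / [A [A [B x]] <> [B not [B num]]]]

x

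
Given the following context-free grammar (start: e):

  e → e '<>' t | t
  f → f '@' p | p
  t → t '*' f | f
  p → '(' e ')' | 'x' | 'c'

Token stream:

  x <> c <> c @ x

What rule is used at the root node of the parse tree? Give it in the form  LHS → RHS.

[e [e [e [t [f [p x]]]] <> [t [f [p c]]]] <> [t [f [f [p c]] @ [p x]]]]

e → e '<>' t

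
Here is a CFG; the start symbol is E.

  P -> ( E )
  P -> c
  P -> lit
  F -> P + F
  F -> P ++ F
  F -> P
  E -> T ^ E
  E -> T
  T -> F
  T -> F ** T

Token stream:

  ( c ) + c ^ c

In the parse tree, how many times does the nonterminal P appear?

4

[E [T [F [P ( [E [T [F [P c]]]] )] + [F [P c]]]] ^ [E [T [F [P c]]]]]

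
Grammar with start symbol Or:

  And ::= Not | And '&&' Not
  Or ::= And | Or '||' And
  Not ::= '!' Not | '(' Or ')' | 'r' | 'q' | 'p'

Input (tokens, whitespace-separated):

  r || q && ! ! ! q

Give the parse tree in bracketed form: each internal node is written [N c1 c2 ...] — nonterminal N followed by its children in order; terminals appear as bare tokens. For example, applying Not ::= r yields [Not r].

[Or [Or [And [Not r]]] || [And [And [Not q]] && [Not ! [Not ! [Not ! [Not q]]]]]]

Or
Or || And
And || And
Not || And
r || And
r || And && Not
r || Not && Not
r || q && Not
r || q && ! Not
r || q && ! ! Not
r || q && ! ! ! Not
r || q && ! ! ! q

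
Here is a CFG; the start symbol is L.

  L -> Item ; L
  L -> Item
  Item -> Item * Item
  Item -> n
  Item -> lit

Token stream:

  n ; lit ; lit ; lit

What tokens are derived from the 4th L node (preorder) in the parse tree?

lit

[L [Item n] ; [L [Item lit] ; [L [Item lit] ; [L [Item lit]]]]]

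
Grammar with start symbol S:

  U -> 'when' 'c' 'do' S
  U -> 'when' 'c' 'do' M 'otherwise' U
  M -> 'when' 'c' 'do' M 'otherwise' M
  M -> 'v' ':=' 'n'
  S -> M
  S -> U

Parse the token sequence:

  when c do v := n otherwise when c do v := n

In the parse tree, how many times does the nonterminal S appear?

[S [U when c do [M v := n] otherwise [U when c do [S [M v := n]]]]]

2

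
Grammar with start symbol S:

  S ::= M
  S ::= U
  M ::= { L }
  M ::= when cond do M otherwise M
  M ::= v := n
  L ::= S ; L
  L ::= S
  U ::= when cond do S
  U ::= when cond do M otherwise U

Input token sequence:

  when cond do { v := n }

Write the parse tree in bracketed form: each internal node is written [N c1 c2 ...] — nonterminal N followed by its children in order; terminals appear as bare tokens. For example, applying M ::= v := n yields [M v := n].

[S [U when cond do [S [M { [L [S [M v := n]]] }]]]]

S
U
when cond do S
when cond do M
when cond do { L }
when cond do { S }
when cond do { M }
when cond do { v := n }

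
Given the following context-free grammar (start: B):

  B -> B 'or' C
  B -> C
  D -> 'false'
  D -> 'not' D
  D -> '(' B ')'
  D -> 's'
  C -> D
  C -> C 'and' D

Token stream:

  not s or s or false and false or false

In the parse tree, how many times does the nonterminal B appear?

4

[B [B [B [B [C [D not [D s]]]] or [C [D s]]] or [C [C [D false]] and [D false]]] or [C [D false]]]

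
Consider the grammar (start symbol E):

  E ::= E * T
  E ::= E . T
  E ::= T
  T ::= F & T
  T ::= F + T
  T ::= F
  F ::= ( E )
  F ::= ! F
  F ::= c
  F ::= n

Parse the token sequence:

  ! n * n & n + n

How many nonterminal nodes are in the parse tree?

11

[E [E [T [F ! [F n]]]] * [T [F n] & [T [F n] + [T [F n]]]]]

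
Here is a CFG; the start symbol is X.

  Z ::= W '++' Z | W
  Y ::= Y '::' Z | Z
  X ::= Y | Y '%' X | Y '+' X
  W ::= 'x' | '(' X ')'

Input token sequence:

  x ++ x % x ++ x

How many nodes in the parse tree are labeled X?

2

[X [Y [Z [W x] ++ [Z [W x]]]] % [X [Y [Z [W x] ++ [Z [W x]]]]]]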